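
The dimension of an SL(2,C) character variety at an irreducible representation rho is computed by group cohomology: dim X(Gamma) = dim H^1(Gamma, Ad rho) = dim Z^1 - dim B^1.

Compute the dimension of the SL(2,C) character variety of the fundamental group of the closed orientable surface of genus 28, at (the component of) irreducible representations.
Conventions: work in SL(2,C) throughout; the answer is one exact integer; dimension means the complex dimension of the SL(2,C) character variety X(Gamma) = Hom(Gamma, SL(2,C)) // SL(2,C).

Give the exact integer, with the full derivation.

pi_1 of the closed genus-28 surface has 56 generators bound by the single product-of-commutators relator.
Unconstrained cocycle data is one sl_2 vector per generator (168 dimensions), cut by the relator condition d_2(z) = 0.
d_2 is surjective at irreducible rho (its cokernel H^2 is dual to H^0 = 0), so dim Z^1 = 168 - 3 = 165.
dim B^1 = 3 (coboundaries, injective at irreducible rho).
Hence dim X = 165 - 3 = 162.

162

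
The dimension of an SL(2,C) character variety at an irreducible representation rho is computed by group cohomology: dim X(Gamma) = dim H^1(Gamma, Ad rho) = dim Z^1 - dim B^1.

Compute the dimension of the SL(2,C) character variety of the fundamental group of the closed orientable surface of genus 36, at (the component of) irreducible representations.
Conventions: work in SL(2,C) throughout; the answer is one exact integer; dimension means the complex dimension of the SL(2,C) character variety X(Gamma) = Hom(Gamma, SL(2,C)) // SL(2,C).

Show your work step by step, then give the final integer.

210

The genus-36 surface group: 2g = 72 generators, one relator prod [a_i, b_i].
Unconstrained cocycle data is one sl_2 vector per generator (216 dimensions), cut by the relator condition d_2(z) = 0.
d_2 is surjective at irreducible rho (its cokernel H^2 is dual to H^0 = 0), so dim Z^1 = 216 - 3 = 213.
Coboundaries contribute dim B^1 = 3 (injective at irreducible rho).
dim H^1 = 213 - 3 = 210 = dim X.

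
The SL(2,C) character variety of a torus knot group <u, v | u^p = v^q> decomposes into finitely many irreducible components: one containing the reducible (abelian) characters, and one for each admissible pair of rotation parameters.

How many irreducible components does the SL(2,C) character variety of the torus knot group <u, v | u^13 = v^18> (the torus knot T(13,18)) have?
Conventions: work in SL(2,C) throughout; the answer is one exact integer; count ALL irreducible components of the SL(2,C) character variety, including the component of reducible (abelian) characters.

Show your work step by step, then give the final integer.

Gamma = < u, v | u^13 = v^18 > (torus knot T(13,18)); the central element u^13 = v^18 acts as +I or -I in any irreducible SL(2,C) representation.
This locks tr(u) to 2*cos(pi*alpha/13), alpha in 1..12, and tr(v) to 2*cos(pi*beta/18), beta in 1..17, on each component of irreducible characters.
Consistency of u^13 = (-1)^alpha I with v^18 = (-1)^beta I forces alpha = beta (mod 2).
count pairs: odd alpha (6 choices) x odd beta (9), plus even alpha (6) x even beta (8): 6*9 + 6*8 = 102.
components with irreducible characters: 102; plus the single component of reducible (abelian) characters: total 103.

103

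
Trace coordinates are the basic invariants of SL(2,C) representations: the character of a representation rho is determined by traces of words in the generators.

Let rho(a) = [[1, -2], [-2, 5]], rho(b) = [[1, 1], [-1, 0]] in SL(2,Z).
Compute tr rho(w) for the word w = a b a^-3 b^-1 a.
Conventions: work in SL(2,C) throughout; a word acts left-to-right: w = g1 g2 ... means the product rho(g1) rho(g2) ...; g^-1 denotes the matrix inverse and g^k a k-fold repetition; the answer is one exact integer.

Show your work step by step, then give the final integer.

5886

rho(a) = [[1, -2], [-2, 5]]
... * rho(b) = [[1, 1], [-1, 0]]  ->  [[3, 1], [-7, -2]]
... * rho(a^-1) = [[5, 2], [2, 1]]  ->  [[17, 7], [-39, -16]]
... * rho(a^-1) = [[5, 2], [2, 1]]  ->  [[99, 41], [-227, -94]]
... * rho(a^-1) = [[5, 2], [2, 1]]  ->  [[577, 239], [-1323, -548]]
... * rho(b^-1) = [[0, -1], [1, 1]]  ->  [[239, -338], [-548, 775]]
... * rho(a) = [[1, -2], [-2, 5]]  ->  [[915, -2168], [-2098, 4971]]
tr = 915 + 4971 = 5886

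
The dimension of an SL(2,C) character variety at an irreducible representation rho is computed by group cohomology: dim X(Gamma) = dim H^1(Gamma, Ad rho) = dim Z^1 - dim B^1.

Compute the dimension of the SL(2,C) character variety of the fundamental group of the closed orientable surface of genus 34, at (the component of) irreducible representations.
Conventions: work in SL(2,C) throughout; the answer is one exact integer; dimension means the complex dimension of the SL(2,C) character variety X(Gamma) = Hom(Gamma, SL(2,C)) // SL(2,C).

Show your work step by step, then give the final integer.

Gamma = pi_1(Sigma_34) = < a_1, b_1, ..., a_34, b_34 | prod [a_i, b_i] > has 2g = 68 generators and 1 relator.
Before the relator condition, cocycle space has dim 3*68 = 204.
At an irreducible rho, H^2 = coker(d_2) vanishes (Poincare duality: H^2 is dual to H^0 = invariants = 0), so d_2 is surjective onto sl_2 and dim Z^1 = 204 - 3 = 201.
dim B^1 = 3 (coboundaries, injective at irreducible rho).
dim H^1 = 201 - 3 = 198 = dim X.

198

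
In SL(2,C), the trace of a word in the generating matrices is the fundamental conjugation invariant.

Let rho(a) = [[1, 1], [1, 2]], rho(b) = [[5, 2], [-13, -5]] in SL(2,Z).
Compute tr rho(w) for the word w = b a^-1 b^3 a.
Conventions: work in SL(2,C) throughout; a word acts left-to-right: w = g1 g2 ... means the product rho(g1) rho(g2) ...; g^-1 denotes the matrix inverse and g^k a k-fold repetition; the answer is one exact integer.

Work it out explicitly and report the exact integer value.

rho(b) = [[5, 2], [-13, -5]]
... * rho(a^-1) = [[2, -1], [-1, 1]]  ->  [[8, -3], [-21, 8]]
... * rho(b) = [[5, 2], [-13, -5]]  ->  [[79, 31], [-209, -82]]
... * rho(b) = [[5, 2], [-13, -5]]  ->  [[-8, 3], [21, -8]]
... * rho(b) = [[5, 2], [-13, -5]]  ->  [[-79, -31], [209, 82]]
... * rho(a) = [[1, 1], [1, 2]]  ->  [[-110, -141], [291, 373]]
tr = -110 + 373 = 263

263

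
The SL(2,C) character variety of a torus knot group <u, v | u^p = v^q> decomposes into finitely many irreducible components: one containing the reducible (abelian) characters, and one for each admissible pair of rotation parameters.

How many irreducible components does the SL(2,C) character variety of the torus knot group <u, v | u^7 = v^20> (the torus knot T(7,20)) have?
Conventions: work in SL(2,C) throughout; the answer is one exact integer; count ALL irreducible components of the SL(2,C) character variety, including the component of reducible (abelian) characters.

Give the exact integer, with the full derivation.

58

Gamma = < u, v | u^7 = v^20 > (torus knot T(7,20)); the central element u^7 = v^20 acts as +I or -I in any irreducible SL(2,C) representation.
So on each irreducible component the traces are pinned: tr(u) = 2*cos(pi*alpha/7) with 1 <= alpha <= 6, tr(v) = 2*cos(pi*beta/20) with 1 <= beta <= 19.
The two central values (-1)^alpha I and (-1)^beta I must be the same matrix, so alpha and beta share a parity.
count pairs: odd alpha (3 choices) x odd beta (10), plus even alpha (3) x even beta (9): 3*10 + 3*9 = 57.
That is 57 components of irreducible characters, and with the reducible (abelian) component the total is 58.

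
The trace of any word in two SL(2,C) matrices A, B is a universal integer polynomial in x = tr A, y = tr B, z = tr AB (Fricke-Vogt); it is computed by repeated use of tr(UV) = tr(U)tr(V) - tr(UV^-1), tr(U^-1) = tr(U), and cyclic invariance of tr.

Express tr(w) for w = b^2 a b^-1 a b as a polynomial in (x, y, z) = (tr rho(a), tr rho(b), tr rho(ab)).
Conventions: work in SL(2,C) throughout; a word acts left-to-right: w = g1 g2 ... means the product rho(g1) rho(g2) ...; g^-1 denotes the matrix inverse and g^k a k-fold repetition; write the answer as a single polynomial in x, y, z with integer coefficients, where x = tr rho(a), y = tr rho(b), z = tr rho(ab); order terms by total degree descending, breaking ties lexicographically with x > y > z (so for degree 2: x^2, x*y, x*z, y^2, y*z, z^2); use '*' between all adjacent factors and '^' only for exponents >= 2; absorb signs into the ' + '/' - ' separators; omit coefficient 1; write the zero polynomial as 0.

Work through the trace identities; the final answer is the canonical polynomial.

tr(a b^2) = tr(b)*tr(a b) - tr(a)  (reduce the b square) = y*z - x
tr(b^3 a) = tr(b)*tr(a b^2) - tr(a b)  (reduce the b square) = y^2*z - x*y - z
tr(b^2) = tr(b)*tr(b) - tr(1)  (reduce the b square) = y^2 - 2
tr(b^3) = tr(b)*tr(b^2) - tr(b)  (reduce the b square) = y^3 - 3*y
tr(a b^3 a) = tr(a)*tr(b^3 a) - tr(b^3)  (reduce the a square) = x*y^2*z - x^2*y - y^3 - x*z + 3*y
tr(a b a b) = tr(a b)*tr(a b) - tr(1)  (split on a) = z^2 - 2
tr(a b a) = tr(a)*tr(b a) - tr(b)  (reduce the a square) = x*z - y
tr(b a b a b) = tr(b)*tr(a b a b) - tr(a b a)  (reduce the b square) = y*z^2 - x*z - y
tr(a b^3 a b) = tr(b)*tr(b a b a b) - tr(b a b a)  (reduce the b square) = y^2*z^2 - x*y*z - y^2 - z^2 + 2
tr(b^2 a b^-1 a b) = tr(a b^3 a)*tr(b) - tr(a b^3 a b)  (eliminate b^-1) = x*y^3*z - x^2*y^2 - y^4 - y^2*z^2 + 4*y^2 + z^2 - 2

x*y^3*z - x^2*y^2 - y^4 - y^2*z^2 + 4*y^2 + z^2 - 2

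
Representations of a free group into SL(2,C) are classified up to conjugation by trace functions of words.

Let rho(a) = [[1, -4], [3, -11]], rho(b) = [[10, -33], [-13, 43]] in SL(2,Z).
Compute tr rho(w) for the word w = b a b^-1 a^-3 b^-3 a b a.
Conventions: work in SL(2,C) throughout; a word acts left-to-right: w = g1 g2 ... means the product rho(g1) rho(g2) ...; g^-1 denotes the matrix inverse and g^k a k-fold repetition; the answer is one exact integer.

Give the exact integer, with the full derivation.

521933222461307

rho(b) = [[10, -33], [-13, 43]]
... * rho(a) = [[1, -4], [3, -11]]  ->  [[-89, 323], [116, -421]]
... * rho(b^-1) = [[43, 33], [13, 10]]  ->  [[372, 293], [-485, -382]]
... * rho(a^-1) = [[-11, 4], [-3, 1]]  ->  [[-4971, 1781], [6481, -2322]]
... * rho(a^-1) = [[-11, 4], [-3, 1]]  ->  [[49338, -18103], [-64325, 23602]]
... * rho(a^-1) = [[-11, 4], [-3, 1]]  ->  [[-488409, 179249], [636769, -233698]]
... * rho(b^-1) = [[43, 33], [13, 10]]  ->  [[-18671350, -14325007], [24342993, 18676397]]
... * rho(b^-1) = [[43, 33], [13, 10]]  ->  [[-989093141, -759404620], [1289541860, 990082739]]
... * rho(b^-1) = [[43, 33], [13, 10]]  ->  [[-52403265123, -40234119853], [68321375587, 52455708770]]
... * rho(a) = [[1, -4], [3, -11]]  ->  [[-173105624682, 652188378875], [225688501897, -850298298818]]
... * rho(b) = [[10, -33], [-13, 43]]  ->  [[-10209505172195, 33756585906131], [13310762903604, -44010547411775]]
... * rho(a) = [[1, -4], [3, -11]]  ->  [[91060252546198, -330484424278661], [-118720879331721, 430872969915109]]
tr = 91060252546198 + 430872969915109 = 521933222461307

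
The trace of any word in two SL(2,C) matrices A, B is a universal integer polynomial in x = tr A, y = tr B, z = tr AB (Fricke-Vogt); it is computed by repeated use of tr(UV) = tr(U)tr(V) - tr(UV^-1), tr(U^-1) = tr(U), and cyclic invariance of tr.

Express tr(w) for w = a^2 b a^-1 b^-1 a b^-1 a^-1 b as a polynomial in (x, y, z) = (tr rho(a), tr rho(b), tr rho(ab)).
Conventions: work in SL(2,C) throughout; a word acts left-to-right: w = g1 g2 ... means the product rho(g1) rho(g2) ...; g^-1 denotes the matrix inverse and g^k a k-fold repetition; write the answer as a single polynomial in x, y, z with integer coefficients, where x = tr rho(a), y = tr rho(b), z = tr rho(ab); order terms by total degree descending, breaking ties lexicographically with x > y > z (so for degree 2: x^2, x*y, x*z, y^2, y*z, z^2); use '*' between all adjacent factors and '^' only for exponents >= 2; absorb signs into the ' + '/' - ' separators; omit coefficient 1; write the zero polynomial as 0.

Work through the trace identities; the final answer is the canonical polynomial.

x^3*y^2*z^2 - 2*x^4*y*z - 2*x^2*y^3*z - 2*x^2*y*z^3 + x^5 + 2*x^3*y^2 + 2*x^3*z^2 + x*y^4 + 3*x*y^2*z^2 + x*z^4 + 4*x^2*y*z - y^3*z - y*z^3 - 5*x^3 - 5*x*y^2 - 5*x*z^2 + 4*y*z + 5*x

trace(b a^2) = trace(a)*trace(b a) - trace(b) = x*z - y
trace(b^2 a) = trace(b)*trace(a b) - trace(a) = y*z - x
use: trace(b^2) = trace(b)*trace(b) - trace(1) = y^2 - 2
use: trace(a b^2 a) = trace(a)*trace(b^2 a) - trace(b^2) = x*y*z - x^2 - y^2 + 2
trace(b a^3 b) = trace(a)*trace(a b^2 a) - trace(a b^2) = x^2*y*z - x^3 - x*y^2 - y*z + 3*x
trace(b a b a) = trace(b a)*trace(b a) - trace(1) = z^2 - 2
trace(b a b a^2) = trace(a)*trace(b a b a) - trace(b a b) = x*z^2 - y*z - x
trace(b a^3 b a) = trace(a)*trace(b a b a^2) - trace(b a b a) = x^2*z^2 - x*y*z - x^2 - z^2 + 2
apply: trace(a^-1 b a^3 b) = trace(b a^3 b)*trace(a) - trace(b a^3 b a) = x^3*y*z - x^4 - x^2*y^2 - x^2*z^2 + 4*x^2 + z^2 - 2
use: trace(a b^-1 a^-1 b a^2) = trace(a^-1 b a^3)*trace(b) - trace(a^-1 b a^3 b) = -x^3*y*z + x^4 + x^2*y^2 + x^2*z^2 + x*y*z - 4*x^2 - y^2 - z^2 + 2
trace(a^2 b a^2 b) = trace(a)*trace(b a^2 b a) - trace(b a^2 b) = x^2*z^2 - 2*x*y*z + y^2 - 2
trace(b a^3) = trace(a)*trace(b a^2) - trace(b a) = x^2*z - x*y - z
trace(a^2 b a^2) = trace(a)*trace(b a^3) - trace(b a^2) = x^3*z - x^2*y - 2*x*z + y
trace(b a^2 b a^2 b) = trace(b)*trace(a^2 b a^2 b) - trace(a^2 b a^2) = x^2*y*z^2 - x^3*z - 2*x*y^2*z + x^2*y + y^3 + 2*x*z - 3*y
use: trace(b a b a b a) = trace(a b a b)*trace(a b) - trace(b a) = z^3 - 3*z
trace(b a b a b) = trace(b)*trace(a b a b) - trace(a b a) = y*z^2 - x*z - y
trace(b a b a^2 b a) = trace(a)*trace(b a b a b a) - trace(b a b a b) = x*z^3 - y*z^2 - 2*x*z + y
apply: trace(b a b a^2 b) = trace(b)*trace(a b a^2 b) - trace(a b a^2) = x*y*z^2 - x^2*z - y^2*z + z
use: trace(b a^2 b a^2 b a) = trace(a)*trace(b a b a^2 b a) - trace(b a b a^2 b) = x^2*z^3 - 2*x*y*z^2 - x^2*z + y^2*z + x*y - z
trace(a^-1 b a^2 b a^2 b) = trace(b a^2 b a^2 b)*trace(a) - trace(b a^2 b a^2 b a) = x^3*y*z^2 - x^4*z - 2*x^2*y^2*z - x^2*z^3 + x^3*y + x*y^3 + 2*x*y*z^2 + 3*x^2*z - y^2*z - 4*x*y + z
use: trace(a b^-1 a^-1 b a^2 b a) = trace(a^-1 b a^2 b a^2)*trace(b) - trace(a^-1 b a^2 b a^2 b) = -x^3*y*z^2 + x^4*z + 2*x^2*y^2*z + x^2*z^3 - x^3*y - x*y^3 - x*y*z^2 - 3*x^2*z + 3*x*y - z
trace(b a b a b a b a) = trace(b a b a b a)*trace(b a) - trace(a b a b) = z^4 - 4*z^2 + 2
apply: trace(b a b a b a b) = trace(b)*trace(a b a b a b) - trace(a b a b a) = y*z^3 - x*z^2 - 2*y*z + x
use: trace(a b a^2 b a b a b) = trace(a)*trace(b a b a b a b a) - trace(b a b a b a b) = x*z^4 - y*z^3 - 3*x*z^2 + 2*y*z + x
trace(b a^2 b a b a b^-1 a) = trace(a b a^2 b a b a)*trace(b) - trace(a b a^2 b a b a b) = x^2*y*z^3 - 2*x*y^2*z^2 - x*z^4 - x^2*y*z + y^3*z + y*z^3 + x*y^2 + 3*x*z^2 - 3*y*z - x
trace(a b^-1 a^-1 b a^2 b a b) = trace(b a^2 b a b a b^-1)*trace(a) - trace(b a^2 b a b a b^-1 a) = -x^2*y*z^3 + x^3*z^2 + 2*x*y^2*z^2 + x*z^4 - y^3*z - y*z^3 - x^3 - x*y^2 - 4*x*z^2 + 3*y*z + 3*x
use: trace(b^-1 a b^-1 a^-1 b a^2 b a) = trace(a b^-1 a^-1 b a^2 b a)*trace(b) - trace(a b^-1 a^-1 b a^2 b a b) = -x^3*y^2*z^2 + x^4*y*z + 2*x^2*y^3*z + 2*x^2*y*z^3 - x^3*y^2 - x^3*z^2 - x*y^4 - 3*x*y^2*z^2 - x*z^4 - 3*x^2*y*z + y^3*z + y*z^3 + x^3 + 4*x*y^2 + 4*x*z^2 - 4*y*z - 3*x
use: trace(a^2 b a^-1 b^-1 a b^-1 a^-1 b) = trace(b^-1 a b^-1 a^-1 b a^2 b)*trace(a) - trace(b^-1 a b^-1 a^-1 b a^2 b a) = x^3*y^2*z^2 - 2*x^4*y*z - 2*x^2*y^3*z - 2*x^2*y*z^3 + x^5 + 2*x^3*y^2 + 2*x^3*z^2 + x*y^4 + 3*x*y^2*z^2 + x*z^4 + 4*x^2*y*z - y^3*z - y*z^3 - 5*x^3 - 5*x*y^2 - 5*x*z^2 + 4*y*z + 5*x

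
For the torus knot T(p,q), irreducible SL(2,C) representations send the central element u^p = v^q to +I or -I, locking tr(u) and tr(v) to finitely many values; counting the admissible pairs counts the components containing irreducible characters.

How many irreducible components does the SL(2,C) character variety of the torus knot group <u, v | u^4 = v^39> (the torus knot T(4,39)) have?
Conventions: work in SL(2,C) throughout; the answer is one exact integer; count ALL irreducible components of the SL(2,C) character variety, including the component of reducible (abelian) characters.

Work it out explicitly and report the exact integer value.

In the torus knot group T(4,39), u^4 = v^39 is central, so an irreducible representation sends it to +I or -I (Schur).
So on each irreducible component the traces are pinned: tr(u) = 2*cos(pi*alpha/4) with 1 <= alpha <= 3, tr(v) = 2*cos(pi*beta/39) with 1 <= beta <= 38.
The two central values (-1)^alpha I and (-1)^beta I must be the same matrix, so alpha and beta share a parity.
count pairs: odd alpha (2 choices) x odd beta (19), plus even alpha (1) x even beta (19): 2*19 + 1*19 = 57.
That is 57 components of irreducible characters, and with the reducible (abelian) component the total is 58.

58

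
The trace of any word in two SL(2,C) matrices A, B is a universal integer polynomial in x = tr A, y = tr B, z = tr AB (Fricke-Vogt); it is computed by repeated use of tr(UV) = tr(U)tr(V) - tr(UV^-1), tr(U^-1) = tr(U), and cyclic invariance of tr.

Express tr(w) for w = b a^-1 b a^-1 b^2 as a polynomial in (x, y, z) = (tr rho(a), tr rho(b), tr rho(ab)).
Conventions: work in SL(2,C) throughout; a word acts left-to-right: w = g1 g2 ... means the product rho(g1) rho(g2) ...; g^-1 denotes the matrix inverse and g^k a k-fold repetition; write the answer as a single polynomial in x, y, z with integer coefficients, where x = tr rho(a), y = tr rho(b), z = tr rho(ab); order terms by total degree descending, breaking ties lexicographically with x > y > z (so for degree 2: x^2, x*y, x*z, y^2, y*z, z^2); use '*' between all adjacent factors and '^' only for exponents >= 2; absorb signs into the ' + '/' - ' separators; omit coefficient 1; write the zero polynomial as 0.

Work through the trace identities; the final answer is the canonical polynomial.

x^2*y^4 - 2*x*y^3*z - 2*x^2*y^2 + y^2*z^2 + 3*x*y*z - y^2 - z^2 + 2

trace(b^2) = trace(b)*trace(b) - trace(1) = y^2 - 2
trace(b^3) = trace(b)*trace(b^2) - trace(b) = y^3 - 3*y
trace(b^4) = trace(b)*trace(b^3) - trace(b^2) = y^4 - 4*y^2 + 2
trace(b a b) = trace(b)*trace(a b) - trace(a) = y*z - x
trace(b a b^2) = trace(b)*trace(b a b) - trace(b a) = y^2*z - x*y - z
trace(b^4 a) = trace(b)*trace(b a b^2) - trace(b a b) = y^3*z - x*y^2 - 2*y*z + x
trace(b a^-1 b^3) = trace(b^4)*trace(a) - trace(b^4 a) = x*y^4 - y^3*z - 3*x*y^2 + 2*y*z + x
trace(a b a b) = trace(b a)*trace(b a) - trace(1) = z^2 - 2
trace(a b a) = trace(a)*trace(b a) - trace(b) = x*z - y
trace(b a b a b) = trace(b)*trace(a b a b) - trace(a b a) = y*z^2 - x*z - y
trace(b^3 a b a) = trace(b)*trace(b a b a b) - trace(b a b a) = y^2*z^2 - x*y*z - y^2 - z^2 + 2
trace(b a^-1 b^3 a) = trace(b^3 a b)*trace(a) - trace(b^3 a b a) = x*y^3*z - x^2*y^2 - y^2*z^2 - x*y*z + x^2 + y^2 + z^2 - 2
trace(b a^-1 b a^-1 b^2) = trace(b a^-1 b^3)*trace(a) - trace(b a^-1 b^3 a) = x^2*y^4 - 2*x*y^3*z - 2*x^2*y^2 + y^2*z^2 + 3*x*y*z - y^2 - z^2 + 2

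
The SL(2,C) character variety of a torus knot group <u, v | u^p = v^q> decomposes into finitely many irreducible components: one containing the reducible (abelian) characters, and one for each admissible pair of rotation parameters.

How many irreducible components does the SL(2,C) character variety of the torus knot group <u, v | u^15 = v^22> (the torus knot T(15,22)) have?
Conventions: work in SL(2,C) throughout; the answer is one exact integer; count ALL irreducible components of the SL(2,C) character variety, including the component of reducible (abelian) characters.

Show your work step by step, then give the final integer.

148

Gamma = < u, v | u^15 = v^22 > (torus knot T(15,22)); the central element u^15 = v^22 acts as +I or -I in any irreducible SL(2,C) representation.
On an irreducible component, tr(u) is locked at 2*cos(pi*alpha/15) for some alpha in 1..14, and tr(v) at 2*cos(pi*beta/22) for some beta in 1..21.
Consistency of u^15 = (-1)^alpha I with v^22 = (-1)^beta I forces alpha = beta (mod 2).
count pairs: odd alpha (7 choices) x odd beta (11), plus even alpha (7) x even beta (10): 7*11 + 7*10 = 147.
Total: 147 irreducible-character components + 1 reducible (abelian) component = 148.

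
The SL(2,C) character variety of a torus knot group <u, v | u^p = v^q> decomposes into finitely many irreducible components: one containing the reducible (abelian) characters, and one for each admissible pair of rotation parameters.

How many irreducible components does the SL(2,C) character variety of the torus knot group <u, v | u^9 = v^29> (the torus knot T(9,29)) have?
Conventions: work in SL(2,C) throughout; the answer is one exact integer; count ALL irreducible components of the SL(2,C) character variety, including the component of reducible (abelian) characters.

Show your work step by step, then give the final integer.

For T(9,29): irreducibility forces the central element u^9 = v^29 to one of +I, -I.
This locks tr(u) to 2*cos(pi*alpha/9), alpha in 1..8, and tr(v) to 2*cos(pi*beta/29), beta in 1..28, on each component of irreducible characters.
u^9 = (-1)^alpha I and v^29 = (-1)^beta I must agree, so alpha and beta have equal parity.
Counting: 4 odd alphas x 14 odd betas + 4 even alphas x 14 even betas = 56 + 56 = 112.
Total: 112 irreducible-character components + 1 reducible (abelian) component = 113.

113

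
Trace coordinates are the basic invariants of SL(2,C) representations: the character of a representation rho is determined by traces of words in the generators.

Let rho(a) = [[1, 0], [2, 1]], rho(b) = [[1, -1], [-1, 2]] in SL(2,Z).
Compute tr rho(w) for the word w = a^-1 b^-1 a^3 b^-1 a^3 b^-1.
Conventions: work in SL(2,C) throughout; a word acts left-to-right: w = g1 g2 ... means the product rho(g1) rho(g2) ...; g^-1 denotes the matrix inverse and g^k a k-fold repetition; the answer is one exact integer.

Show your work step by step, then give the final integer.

62

rho(a^-1) = [[1, 0], [-2, 1]]
... * rho(b^-1) = [[2, 1], [1, 1]]  ->  [[2, 1], [-3, -1]]
... * rho(a) = [[1, 0], [2, 1]]  ->  [[4, 1], [-5, -1]]
... * rho(a) = [[1, 0], [2, 1]]  ->  [[6, 1], [-7, -1]]
... * rho(a) = [[1, 0], [2, 1]]  ->  [[8, 1], [-9, -1]]
... * rho(b^-1) = [[2, 1], [1, 1]]  ->  [[17, 9], [-19, -10]]
... * rho(a) = [[1, 0], [2, 1]]  ->  [[35, 9], [-39, -10]]
... * rho(a) = [[1, 0], [2, 1]]  ->  [[53, 9], [-59, -10]]
... * rho(a) = [[1, 0], [2, 1]]  ->  [[71, 9], [-79, -10]]
... * rho(b^-1) = [[2, 1], [1, 1]]  ->  [[151, 80], [-168, -89]]
tr = 151 + -89 = 62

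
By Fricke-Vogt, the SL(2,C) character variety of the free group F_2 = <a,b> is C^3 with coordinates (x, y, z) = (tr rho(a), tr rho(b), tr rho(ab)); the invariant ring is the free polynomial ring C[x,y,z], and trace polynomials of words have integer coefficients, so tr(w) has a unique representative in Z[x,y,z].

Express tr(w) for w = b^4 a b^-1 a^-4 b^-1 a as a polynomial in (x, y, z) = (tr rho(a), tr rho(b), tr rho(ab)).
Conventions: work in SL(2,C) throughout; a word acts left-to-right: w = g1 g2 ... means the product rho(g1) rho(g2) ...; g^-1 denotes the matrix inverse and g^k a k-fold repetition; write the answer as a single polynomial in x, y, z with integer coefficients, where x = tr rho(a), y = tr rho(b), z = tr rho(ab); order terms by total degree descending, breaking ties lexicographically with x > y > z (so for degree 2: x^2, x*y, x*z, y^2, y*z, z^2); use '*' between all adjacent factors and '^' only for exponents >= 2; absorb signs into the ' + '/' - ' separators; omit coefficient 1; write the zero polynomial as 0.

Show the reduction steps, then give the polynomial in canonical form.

tr(b^2) = tr(b)*tr(b) - tr(1) = y^2 - 2
use: tr(b^3) = tr(b)*tr(b^2) - tr(b) = y^3 - 3*y
apply: tr(b^4) = tr(b)*tr(b^3) - tr(b^2) = y^4 - 4*y^2 + 2
tr(b a b) = tr(b)*tr(a b) - tr(a) = y*z - x
apply: tr(b^2 a b) = tr(b)*tr(b a b) - tr(b a) = y^2*z - x*y - z
use: tr(b^4 a) = tr(b)*tr(b^2 a b) - tr(b^2 a) = y^3*z - x*y^2 - 2*y*z + x
tr(a^-1 b^4) = tr(b^4)*tr(a) - tr(b^4 a) = x*y^4 - y^3*z - 3*x*y^2 + 2*y*z + x
use: tr(b^4 a b) = tr(b)*tr(b^3 a b) - tr(b^3 a) = y^4*z - x*y^3 - 3*y^2*z + 2*x*y + z
tr(a b a b) = tr(b a)*tr(b a) - tr(1)   [split at repeated b] = z^2 - 2
apply: tr(a b a) = tr(a)*tr(b a) - tr(b) = x*z - y
apply: tr(b a b a b) = tr(b)*tr(a b a b) - tr(a b a) = y*z^2 - x*z - y
apply: tr(b a b a b^2) = tr(b)*tr(b a b a b) - tr(b a b a) = y^2*z^2 - x*y*z - y^2 - z^2 + 2
tr(b^4 a b a) = tr(b)*tr(b a b a b^2) - tr(b a b a b) = y^3*z^2 - x*y^2*z - y^3 - 2*y*z^2 + x*z + 3*y
use: tr(b^4 a b a^-1) = tr(b^4 a b)*tr(a) - tr(b^4 a b a) = x*y^4*z - x^2*y^3 - y^3*z^2 - 2*x*y^2*z + 2*x^2*y + y^3 + 2*y*z^2 - 3*y
tr(a^-2 b^4 a b) = tr(b^4 a b a^-1)*tr(a) - tr(b^4 a b) = x^2*y^4*z - x^3*y^3 - x*y^3*z^2 - 2*x^2*y^2*z - y^4*z + 2*x^3*y + 2*x*y^3 + 2*x*y*z^2 + 3*y^2*z - 5*x*y - z
tr(b^4 a b^-1 a^-2) = tr(a^-2 b^4 a)*tr(b) - tr(a^-2 b^4 a b) = -x^2*y^4*z + x^3*y^3 + x*y^5 + x*y^3*z^2 + 2*x^2*y^2*z - 2*x^3*y - 5*x*y^3 - 2*x*y*z^2 - y^2*z + 6*x*y + z
use: tr(b a^2 b) = tr(a)*tr(b^2 a) - tr(b^2) = x*y*z - x^2 - y^2 + 2
apply: tr(b a^2 b^2) = tr(b)*tr(b a^2 b) - tr(b a^2) = x*y^2*z - x^2*y - y^3 - x*z + 3*y
tr(a b^4 a) = tr(b)*tr(b a^2 b^2) - tr(b a^2 b) = x*y^3*z - x^2*y^2 - y^4 - 2*x*y*z + x^2 + 4*y^2 - 2
tr(b^4 a b^-1 a) = tr(a b^4 a)*tr(b) - tr(a b^4 a b) = x*y^4*z - x^2*y^3 - y^5 - y^3*z^2 - x*y^2*z + x^2*y + 5*y^3 + 2*y*z^2 - x*z - 5*y
apply: tr(b^4 a b^-1 a^-1) = tr(b^4 a b^-1)*tr(a) - tr(b^4 a b^-1 a) = -x*y^4*z + x^2*y^3 + y^5 + y^3*z^2 + 2*x*y^2*z - 2*x^2*y - 5*y^3 - 2*y*z^2 + 5*y
tr(b^4 a b^-1 a^-3) = tr(b^4 a b^-1 a^-2)*tr(a) - tr(b^4 a b^-1 a^-1) = -x^3*y^4*z + x^4*y^3 + x^2*y^5 + x^2*y^3*z^2 + 2*x^3*y^2*z + x*y^4*z - 2*x^4*y - 6*x^2*y^3 - 2*x^2*y*z^2 - y^5 - y^3*z^2 - 3*x*y^2*z + 8*x^2*y + 5*y^3 + 2*y*z^2 + x*z - 5*y
apply: tr(a b a b^4 a) = tr(a)*tr(b a b^4 a) - tr(b a b^4) = x*y^3*z^2 - x^2*y^2*z - y^4*z - 2*x*y*z^2 + x^2*z + 3*y^2*z + x*y - z
apply: tr(a b a b a b) = tr(a b a b)*tr(a b) - tr(b a)   [split at repeated a] = z^3 - 3*z
tr(a b a b a) = tr(a)*tr(b a b a) - tr(b a b) = x*z^2 - y*z - x
use: tr(a b a b a b^2) = tr(b)*tr(a b a b a b) - tr(a b a b a) = y*z^3 - x*z^2 - 2*y*z + x
tr(b^2 a b a b a b) = tr(b)*tr(a b a b a b^2) - tr(a b a b a b) = y^2*z^3 - x*y*z^2 - 2*y^2*z - z^3 + x*y + 3*z
apply: tr(a b a b^4 a b) = tr(b)*tr(b^2 a b a b a b) - tr(b^2 a b a b a) = y^3*z^3 - x*y^2*z^2 - 2*y^3*z - 2*y*z^3 + x*y^2 + x*z^2 + 5*y*z - x
use: tr(b a b^4 a b^-1 a) = tr(a b a b^4 a)*tr(b) - tr(a b a b^4 a b) = x*y^4*z^2 - x^2*y^3*z - y^5*z - y^3*z^3 - x*y^2*z^2 + x^2*y*z + 5*y^3*z + 2*y*z^3 - x*z^2 - 6*y*z + x
use: tr(a^-1 b a b^4 a b^-1) = tr(b a b^4 a b^-1)*tr(a) - tr(b a b^4 a b^-1 a) = -x*y^4*z^2 + 2*x^2*y^3*z + y^5*z + y^3*z^3 - x^3*y^2 - x*y^4 + x*y^2*z^2 - 3*x^2*y*z - 5*y^3*z - 2*y*z^3 + x^3 + 4*x*y^2 + x*z^2 + 6*y*z - 3*x
apply: tr(a^-2 b a b^4 a b^-1) = tr(a^-1 b a b^4 a b^-1)*tr(a) - tr(a^-1 b a b^4 a b^-1 a) = -x^2*y^4*z^2 + 2*x^3*y^3*z + x*y^5*z + x*y^3*z^3 - x^4*y^2 - x^2*y^4 + x^2*y^2*z^2 - 3*x^3*y*z - 6*x*y^3*z - 2*x*y*z^3 + x^4 + 5*x^2*y^2 + x^2*z^2 + y^4 + 8*x*y*z - 4*x^2 - 4*y^2 + 2
tr(a^-3 b a b^4 a b^-1) = tr(a^-2 b a b^4 a b^-1)*tr(a) - tr(a^-2 b a b^4 a b^-1 a) = -x^3*y^4*z^2 + 2*x^4*y^3*z + x^2*y^5*z + x^2*y^3*z^3 - x^5*y^2 - x^3*y^4 + x^3*y^2*z^2 + x*y^4*z^2 - 3*x^4*y*z - 8*x^2*y^3*z - 2*x^2*y*z^3 - y^5*z - y^3*z^3 + x^5 + 6*x^3*y^2 + x^3*z^2 + 2*x*y^4 - x*y^2*z^2 + 11*x^2*y*z + 5*y^3*z + 2*y*z^3 - 5*x^3 - 8*x*y^2 - x*z^2 - 6*y*z + 5*x
tr(a b^4 a b^-1 a^-4 b) = tr(a^-3 b a b^4 a b^-1)*tr(a) - tr(a^-3 b a b^4 a b^-1 a) = -x^4*y^4*z^2 + 2*x^5*y^3*z + x^3*y^5*z + x^3*y^3*z^3 - x^6*y^2 - x^4*y^4 + x^4*y^2*z^2 + 2*x^2*y^4*z^2 - 3*x^5*y*z - 10*x^3*y^3*z - 2*x^3*y*z^3 - 2*x*y^5*z - 2*x*y^3*z^3 + x^6 + 7*x^4*y^2 + x^4*z^2 + 3*x^2*y^4 - 2*x^2*y^2*z^2 + 14*x^3*y*z + 11*x*y^3*z + 4*x*y*z^3 - 6*x^4 - 13*x^2*y^2 - 2*x^2*z^2 - y^4 - 14*x*y*z + 9*x^2 + 4*y^2 - 2
tr(b^4 a b^-1 a^-4 b^-1 a) = tr(a b^4 a b^-1 a^-4)*tr(b) - tr(a b^4 a b^-1 a^-4 b) = x^4*y^4*z^2 - 2*x^5*y^3*z - 2*x^3*y^5*z - x^3*y^3*z^3 + x^6*y^2 + 2*x^4*y^4 - x^4*y^2*z^2 + x^2*y^6 - x^2*y^4*z^2 + 3*x^5*y*z + 12*x^3*y^3*z + 2*x^3*y*z^3 + 3*x*y^5*z + 2*x*y^3*z^3 - x^6 - 9*x^4*y^2 - x^4*z^2 - 9*x^2*y^4 - y^6 - y^4*z^2 - 14*x^3*y*z - 14*x*y^3*z - 4*x*y*z^3 + 6*x^4 + 21*x^2*y^2 + 2*x^2*z^2 + 6*y^4 + 2*y^2*z^2 + 15*x*y*z - 9*x^2 - 9*y^2 + 2

x^4*y^4*z^2 - 2*x^5*y^3*z - 2*x^3*y^5*z - x^3*y^3*z^3 + x^6*y^2 + 2*x^4*y^4 - x^4*y^2*z^2 + x^2*y^6 - x^2*y^4*z^2 + 3*x^5*y*z + 12*x^3*y^3*z + 2*x^3*y*z^3 + 3*x*y^5*z + 2*x*y^3*z^3 - x^6 - 9*x^4*y^2 - x^4*z^2 - 9*x^2*y^4 - y^6 - y^4*z^2 - 14*x^3*y*z - 14*x*y^3*z - 4*x*y*z^3 + 6*x^4 + 21*x^2*y^2 + 2*x^2*z^2 + 6*y^4 + 2*y^2*z^2 + 15*x*y*z - 9*x^2 - 9*y^2 + 2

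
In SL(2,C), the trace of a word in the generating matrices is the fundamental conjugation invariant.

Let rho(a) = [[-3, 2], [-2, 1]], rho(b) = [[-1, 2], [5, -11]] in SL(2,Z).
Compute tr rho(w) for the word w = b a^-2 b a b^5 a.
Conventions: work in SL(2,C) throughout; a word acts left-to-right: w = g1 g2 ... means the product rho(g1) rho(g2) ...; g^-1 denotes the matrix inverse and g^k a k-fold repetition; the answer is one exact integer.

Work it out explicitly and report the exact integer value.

rho(b) = [[-1, 2], [5, -11]]
... * rho(a^-1) = [[1, -2], [2, -3]]  ->  [[3, -4], [-17, 23]]
... * rho(a^-1) = [[1, -2], [2, -3]]  ->  [[-5, 6], [29, -35]]
... * rho(b) = [[-1, 2], [5, -11]]  ->  [[35, -76], [-204, 443]]
... * rho(a) = [[-3, 2], [-2, 1]]  ->  [[47, -6], [-274, 35]]
... * rho(b) = [[-1, 2], [5, -11]]  ->  [[-77, 160], [449, -933]]
... * rho(b) = [[-1, 2], [5, -11]]  ->  [[877, -1914], [-5114, 11161]]
... * rho(b) = [[-1, 2], [5, -11]]  ->  [[-10447, 22808], [60919, -132999]]
... * rho(b) = [[-1, 2], [5, -11]]  ->  [[124487, -271782], [-725914, 1584827]]
... * rho(b) = [[-1, 2], [5, -11]]  ->  [[-1483397, 3238576], [8650049, -18884925]]
... * rho(a) = [[-3, 2], [-2, 1]]  ->  [[-2026961, 271782], [11819703, -1584827]]
tr = -2026961 + -1584827 = -3611788

-3611788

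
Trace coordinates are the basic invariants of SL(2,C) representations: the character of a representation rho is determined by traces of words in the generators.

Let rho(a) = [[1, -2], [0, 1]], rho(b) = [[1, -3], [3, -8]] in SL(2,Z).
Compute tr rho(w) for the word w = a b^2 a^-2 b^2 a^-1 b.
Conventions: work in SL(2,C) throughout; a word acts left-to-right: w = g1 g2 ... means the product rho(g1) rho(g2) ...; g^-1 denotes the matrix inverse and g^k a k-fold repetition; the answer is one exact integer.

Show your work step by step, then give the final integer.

rho(a) = [[1, -2], [0, 1]]
... * rho(b) = [[1, -3], [3, -8]]  ->  [[-5, 13], [3, -8]]
... * rho(b) = [[1, -3], [3, -8]]  ->  [[34, -89], [-21, 55]]
... * rho(a^-1) = [[1, 2], [0, 1]]  ->  [[34, -21], [-21, 13]]
... * rho(a^-1) = [[1, 2], [0, 1]]  ->  [[34, 47], [-21, -29]]
... * rho(b) = [[1, -3], [3, -8]]  ->  [[175, -478], [-108, 295]]
... * rho(b) = [[1, -3], [3, -8]]  ->  [[-1259, 3299], [777, -2036]]
... * rho(a^-1) = [[1, 2], [0, 1]]  ->  [[-1259, 781], [777, -482]]
... * rho(b) = [[1, -3], [3, -8]]  ->  [[1084, -2471], [-669, 1525]]
tr = 1084 + 1525 = 2609

2609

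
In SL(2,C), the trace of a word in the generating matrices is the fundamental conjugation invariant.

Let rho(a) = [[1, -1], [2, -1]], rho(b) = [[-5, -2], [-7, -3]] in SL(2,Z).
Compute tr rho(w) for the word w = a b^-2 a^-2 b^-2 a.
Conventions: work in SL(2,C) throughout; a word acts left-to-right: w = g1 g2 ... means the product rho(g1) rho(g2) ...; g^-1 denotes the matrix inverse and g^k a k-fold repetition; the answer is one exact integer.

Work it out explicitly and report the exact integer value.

3842

rho(a) = [[1, -1], [2, -1]]
... * rho(b^-1) = [[-3, 2], [7, -5]]  ->  [[-10, 7], [-13, 9]]
... * rho(b^-1) = [[-3, 2], [7, -5]]  ->  [[79, -55], [102, -71]]
... * rho(a^-1) = [[-1, 1], [-2, 1]]  ->  [[31, 24], [40, 31]]
... * rho(a^-1) = [[-1, 1], [-2, 1]]  ->  [[-79, 55], [-102, 71]]
... * rho(b^-1) = [[-3, 2], [7, -5]]  ->  [[622, -433], [803, -559]]
... * rho(b^-1) = [[-3, 2], [7, -5]]  ->  [[-4897, 3409], [-6322, 4401]]
... * rho(a) = [[1, -1], [2, -1]]  ->  [[1921, 1488], [2480, 1921]]
tr = 1921 + 1921 = 3842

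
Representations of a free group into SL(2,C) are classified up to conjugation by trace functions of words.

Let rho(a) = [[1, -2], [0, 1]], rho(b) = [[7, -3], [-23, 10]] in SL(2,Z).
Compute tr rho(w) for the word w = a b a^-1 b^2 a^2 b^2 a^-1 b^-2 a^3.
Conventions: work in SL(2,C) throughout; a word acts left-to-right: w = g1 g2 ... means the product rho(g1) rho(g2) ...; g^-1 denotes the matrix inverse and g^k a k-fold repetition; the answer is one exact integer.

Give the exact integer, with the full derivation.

rho(a) = [[1, -2], [0, 1]]
... * rho(b) = [[7, -3], [-23, 10]]  ->  [[53, -23], [-23, 10]]
... * rho(a^-1) = [[1, 2], [0, 1]]  ->  [[53, 83], [-23, -36]]
... * rho(b) = [[7, -3], [-23, 10]]  ->  [[-1538, 671], [667, -291]]
... * rho(b) = [[7, -3], [-23, 10]]  ->  [[-26199, 11324], [11362, -4911]]
... * rho(a) = [[1, -2], [0, 1]]  ->  [[-26199, 63722], [11362, -27635]]
... * rho(a) = [[1, -2], [0, 1]]  ->  [[-26199, 116120], [11362, -50359]]
... * rho(b) = [[7, -3], [-23, 10]]  ->  [[-2854153, 1239797], [1237791, -537676]]
... * rho(b) = [[7, -3], [-23, 10]]  ->  [[-48494402, 20960429], [21031085, -9090133]]
... * rho(a^-1) = [[1, 2], [0, 1]]  ->  [[-48494402, -76028375], [21031085, 32972037]]
... * rho(b^-1) = [[10, 3], [23, 7]]  ->  [[-2233596645, -677681831], [968667701, 293897514]]
... * rho(b^-1) = [[10, 3], [23, 7]]  ->  [[-37922648563, -11444562752], [16446319832, 4963285701]]
... * rho(a) = [[1, -2], [0, 1]]  ->  [[-37922648563, 64400734374], [16446319832, -27929353963]]
... * rho(a) = [[1, -2], [0, 1]]  ->  [[-37922648563, 140246031500], [16446319832, -60821993627]]
... * rho(a) = [[1, -2], [0, 1]]  ->  [[-37922648563, 216091328626], [16446319832, -93714633291]]
tr = -37922648563 + -93714633291 = -131637281854

-131637281854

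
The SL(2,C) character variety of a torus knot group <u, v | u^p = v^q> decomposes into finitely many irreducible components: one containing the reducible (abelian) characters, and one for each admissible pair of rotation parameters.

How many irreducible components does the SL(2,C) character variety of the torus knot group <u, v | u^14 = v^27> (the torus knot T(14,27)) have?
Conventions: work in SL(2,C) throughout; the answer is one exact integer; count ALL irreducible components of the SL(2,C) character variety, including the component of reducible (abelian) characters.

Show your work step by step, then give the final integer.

170

Gamma = < u, v | u^14 = v^27 > (torus knot T(14,27)); the central element u^14 = v^27 acts as +I or -I in any irreducible SL(2,C) representation.
So on each irreducible component the traces are pinned: tr(u) = 2*cos(pi*alpha/14) with 1 <= alpha <= 13, tr(v) = 2*cos(pi*beta/27) with 1 <= beta <= 26.
The two central values (-1)^alpha I and (-1)^beta I must be the same matrix, so alpha and beta share a parity.
Counting: 7 odd alphas x 13 odd betas + 6 even alphas x 13 even betas = 91 + 78 = 169.
That is 169 components of irreducible characters, and with the reducible (abelian) component the total is 170.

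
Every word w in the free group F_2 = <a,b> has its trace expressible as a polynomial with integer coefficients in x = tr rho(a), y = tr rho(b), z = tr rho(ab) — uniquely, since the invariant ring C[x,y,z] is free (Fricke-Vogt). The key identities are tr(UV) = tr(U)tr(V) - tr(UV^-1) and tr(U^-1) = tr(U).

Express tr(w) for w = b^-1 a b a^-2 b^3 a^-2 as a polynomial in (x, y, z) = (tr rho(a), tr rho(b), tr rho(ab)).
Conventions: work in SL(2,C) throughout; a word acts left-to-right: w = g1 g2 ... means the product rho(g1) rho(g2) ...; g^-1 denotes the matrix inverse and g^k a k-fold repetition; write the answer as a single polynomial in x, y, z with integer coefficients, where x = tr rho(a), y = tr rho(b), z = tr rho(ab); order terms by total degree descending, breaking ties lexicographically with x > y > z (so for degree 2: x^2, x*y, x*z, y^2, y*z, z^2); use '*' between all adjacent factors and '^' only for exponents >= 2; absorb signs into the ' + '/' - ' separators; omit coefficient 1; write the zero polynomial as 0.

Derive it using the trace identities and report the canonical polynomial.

-x^4*y^4*z + x^5*y^3 + x^3*y^5 + 2*x^3*y^3*z^2 + x^4*y^2*z - x^2*y^2*z^3 - 2*x^5*y - 6*x^3*y^3 - 3*x^3*y*z^2 - x*y^5 - x*y^3*z^2 + x^4*z + x^2*y^2*z + x^2*z^3 + 9*x^3*y + 5*x*y^3 + 3*x*y*z^2 - 3*x^2*z + y^2*z - 7*x*y - z

and tr(b^2) = tr(b)*tr(b) - tr(1)   [square of b] = y^2 - 2
tr(b^3) = tr(b)*tr(b^2) - tr(b)   [square of b] = y^3 - 3*y
tr(b^4) = tr(b)*tr(b^3) - tr(b^2)   [square of b] = y^4 - 4*y^2 + 2
next, tr(a b^2) = tr(b)*tr(a b) - tr(a)   [square of b] = y*z - x
tr(b a b^2) = tr(b)*tr(a b^2) - tr(a b)   [square of b] = y^2*z - x*y - z
and tr(b^4 a) = tr(b)*tr(b a b^2) - tr(b a b)   [square of b] = y^3*z - x*y^2 - 2*y*z + x
tr(b^4 a^-1) = tr(b^4)*tr(a) - tr(b^4 a)   [inverse elimination on a] = x*y^4 - y^3*z - 3*x*y^2 + 2*y*z + x
tr(b a^-2 b^3) = tr(b^4 a^-1)*tr(a) - tr(b^4)   [inverse elimination on a] = x^2*y^4 - x*y^3*z - 3*x^2*y^2 - y^4 + 2*x*y*z + x^2 + 4*y^2 - 2
tr(b a b^4) = tr(b)*tr(b^2 a b^2) - tr(b^2 a b)   [square of b] = y^4*z - x*y^3 - 3*y^2*z + 2*x*y + z
tr(a b a b) = tr(a b)*tr(a b) - tr(1)   [split at a repeated a] = z^2 - 2
tr(a b a) = tr(a)*tr(b a) - tr(b)   [square of a] = x*z - y
tr(b a b a b) = tr(b)*tr(a b a b) - tr(a b a)   [square of b] = y*z^2 - x*z - y
next, tr(a b a b^3) = tr(b)*tr(b a b a b) - tr(b a b a)   [square of b] = y^2*z^2 - x*y*z - y^2 - z^2 + 2
and tr(b a b^4 a) = tr(b)*tr(a b a b^3) - tr(a b a b^2)   [square of b] = y^3*z^2 - x*y^2*z - y^3 - 2*y*z^2 + x*z + 3*y
tr(b^3 a^-1 b a b) = tr(b a b^4)*tr(a) - tr(b a b^4 a)   [inverse elimination on a] = x*y^4*z - x^2*y^3 - y^3*z^2 - 2*x*y^2*z + 2*x^2*y + y^3 + 2*y*z^2 - 3*y
and tr(a b a b a b) = tr(a b)*tr(a b a b) - tr(a^-1 b^-1)   [split at a repeated a] = z^3 - 3*z
tr(a b a b a) = tr(a)*tr(b a b a) - tr(b a b)   [square of a] = x*z^2 - y*z - x
next, tr(b a b a b a b) = tr(b)*tr(a b a b a b) - tr(a b a b a)   [square of b] = y*z^3 - x*z^2 - 2*y*z + x
tr(b a b a b^3 a) = tr(b)*tr(b a b a b a b) - tr(b a b a b a)   [square of b] = y^2*z^3 - x*y*z^2 - 2*y^2*z - z^3 + x*y + 3*z
next, tr(b^3 a^-1 b a b a) = tr(b a b a b^3)*tr(a) - tr(b a b a b^3 a)   [inverse elimination on a] = x*y^3*z^2 - x^2*y^2*z - y^2*z^3 - x*y^3 - x*y*z^2 + x^2*z + 2*y^2*z + z^3 + 2*x*y - 3*z
tr(b^3 a^-1 b a b a^-1) = tr(b^3 a^-1 b a b)*tr(a) - tr(b^3 a^-1 b a b a)   [inverse elimination on a] = x^2*y^4*z - x^3*y^3 - 2*x*y^3*z^2 - x^2*y^2*z + y^2*z^3 + 2*x^3*y + 2*x*y^3 + 3*x*y*z^2 - x^2*z - 2*y^2*z - z^3 - 5*x*y + 3*z
next, tr(a b a^-2 b^3 a^-1 b) = tr(b^3 a^-1 b a b a^-1)*tr(a) - tr(b^3 a^-1 b a b)   [inverse elimination on a] = x^3*y^4*z - x^4*y^3 - 2*x^2*y^3*z^2 - x^3*y^2*z - x*y^4*z + x*y^2*z^3 + 2*x^4*y + 3*x^2*y^3 + 3*x^2*y*z^2 + y^3*z^2 - x^3*z - x*z^3 - 7*x^2*y - y^3 - 2*y*z^2 + 3*x*z + 3*y
next, tr(a^-1 b^-1 a b a^-2 b^3) = tr(a b a^-2 b^3 a^-1)*tr(b) - tr(a b a^-2 b^3 a^-1 b)   [inverse elimination on b] = -x^3*y^4*z + x^4*y^3 + x^2*y^5 + 2*x^2*y^3*z^2 + x^3*y^2*z - x*y^2*z^3 - 2*x^4*y - 6*x^2*y^3 - 3*x^2*y*z^2 - y^5 - y^3*z^2 + x^3*z + 2*x*y^2*z + x*z^3 + 8*x^2*y + 5*y^3 + 2*y*z^2 - 3*x*z - 5*y
tr(b^2 a b a^-1) = tr(b^2 a b)*tr(a) - tr(b^2 a b a)   [inverse elimination on a] = x*y^2*z - x^2*y - y*z^2 + y
tr(a b a^-2 b^2) = tr(b^2 a b a^-1)*tr(a) - tr(b^2 a b)   [inverse elimination on a] = x^2*y^2*z - x^3*y - x*y*z^2 - y^2*z + 2*x*y + z
next, tr(b^-1 a b a^-2 b^3 a^-2) = tr(a^-1 b^-1 a b a^-2 b^3)*tr(a) - tr(a^-1 b^-1 a b a^-2 b^3 a)   [inverse elimination on a] = -x^4*y^4*z + x^5*y^3 + x^3*y^5 + 2*x^3*y^3*z^2 + x^4*y^2*z - x^2*y^2*z^3 - 2*x^5*y - 6*x^3*y^3 - 3*x^3*y*z^2 - x*y^5 - x*y^3*z^2 + x^4*z + x^2*y^2*z + x^2*z^3 + 9*x^3*y + 5*x*y^3 + 3*x*y*z^2 - 3*x^2*z + y^2*z - 7*x*y - z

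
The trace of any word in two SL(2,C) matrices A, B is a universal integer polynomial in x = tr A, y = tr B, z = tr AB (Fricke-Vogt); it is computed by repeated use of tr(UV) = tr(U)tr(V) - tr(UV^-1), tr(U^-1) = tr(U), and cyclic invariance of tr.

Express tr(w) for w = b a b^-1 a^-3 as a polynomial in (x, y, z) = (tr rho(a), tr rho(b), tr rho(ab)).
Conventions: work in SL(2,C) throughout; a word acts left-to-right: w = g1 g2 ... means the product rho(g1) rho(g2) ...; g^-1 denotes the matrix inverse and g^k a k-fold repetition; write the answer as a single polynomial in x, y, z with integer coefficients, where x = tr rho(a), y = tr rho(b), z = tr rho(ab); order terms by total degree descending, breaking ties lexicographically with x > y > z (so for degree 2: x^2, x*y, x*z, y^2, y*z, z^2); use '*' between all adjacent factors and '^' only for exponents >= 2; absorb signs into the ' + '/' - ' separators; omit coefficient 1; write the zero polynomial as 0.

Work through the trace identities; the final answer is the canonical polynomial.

-x^3*y*z + x^4 + x^2*y^2 + x^2*z^2 + x*y*z - 4*x^2 - y^2 - z^2 + 2

tr(a^-1 b) = tr(b) tr(a) - tr(b a) = x*y - z
tr(b a b) = tr(b) tr(a b) - tr(a) = y*z - x
tr(b a b a) = tr(a b) tr(a b) - tr(1) = z^2 - 2
tr(a^-1 b a b) = tr(b a b) tr(a) - tr(b a b a) = x*y*z - x^2 - z^2 + 2
tr(a^-2 b a b) = tr(a^-1 b a b) tr(a) - tr(a^-1 b a b a) = x^2*y*z - x^3 - x*z^2 - y*z + 3*x
tr(a^-1 b a b^-1 a^-1) = tr(a^-2 b a) tr(b) - tr(a^-2 b a b) = -x^2*y*z + x^3 + x*y^2 + x*z^2 - 3*x
tr(a^-1 b a b^-1) = tr(a^-1 b a) tr(b) - tr(a^-1 b a b) = -x*y*z + x^2 + y^2 + z^2 - 2
tr(b a b^-1 a^-3) = tr(a^-1 b a b^-1 a^-1) tr(a) - tr(a^-1 b a b^-1) = -x^3*y*z + x^4 + x^2*y^2 + x^2*z^2 + x*y*z - 4*x^2 - y^2 - z^2 + 2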